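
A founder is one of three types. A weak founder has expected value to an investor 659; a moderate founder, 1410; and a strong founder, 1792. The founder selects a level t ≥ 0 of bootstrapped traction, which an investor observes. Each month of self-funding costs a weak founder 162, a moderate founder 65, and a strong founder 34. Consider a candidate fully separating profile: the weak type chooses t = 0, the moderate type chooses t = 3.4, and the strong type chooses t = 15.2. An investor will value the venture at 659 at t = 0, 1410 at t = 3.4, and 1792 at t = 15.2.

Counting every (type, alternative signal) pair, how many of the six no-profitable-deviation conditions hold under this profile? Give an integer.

Weak (own payoff 659): to t=3.4 gives 1410 − 162×3.4 = 859.2 → profitable ✗; to t=15.2 gives 1792 − 162×15.2 = -670.4 → no gain ✓.
Moderate (own payoff 1410 − 65×3.4 = 1189): to t=0 gives 659 → no gain ✓; to t=15.2 gives 1792 − 65×15.2 = 804 → no gain ✓.
Strong (own payoff 1792 − 34×15.2 = 1275.2): to t=0 gives 659 → no gain ✓; to t=3.4 gives 1410 − 34×3.4 = 1294.4 → profitable ✗.
4 of the 6 constraints hold; not an equilibrium.

4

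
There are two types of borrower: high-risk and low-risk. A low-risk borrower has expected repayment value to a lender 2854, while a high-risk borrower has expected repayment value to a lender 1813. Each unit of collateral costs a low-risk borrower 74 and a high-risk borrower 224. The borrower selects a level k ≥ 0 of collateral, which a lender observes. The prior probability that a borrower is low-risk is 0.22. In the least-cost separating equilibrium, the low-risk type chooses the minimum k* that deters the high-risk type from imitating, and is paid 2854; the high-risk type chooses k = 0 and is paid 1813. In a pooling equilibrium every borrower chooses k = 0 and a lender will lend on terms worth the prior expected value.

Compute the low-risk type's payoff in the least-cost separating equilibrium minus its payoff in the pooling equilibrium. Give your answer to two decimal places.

468.08

Least-cost separating signal: k* solves 1813 = 2854 − 224·k*, so k* = (2854 − 1813)/224 ≈ 4.6473.
Low-risk type's separating payoff: 2854 − 74 × k* = 2854 − 74 × (2854 − 1813)/224 = 2854 − 77034/224 ≈ 2510.0982.
Pooling payoff: 0.22 × 2854 + 0.78 × 1813 = 2042.02.
Difference: 2510.0982 − 2042.02 = 468.0782, i.e. 468.08 to two decimal places.
The low-risk type prefers to separate.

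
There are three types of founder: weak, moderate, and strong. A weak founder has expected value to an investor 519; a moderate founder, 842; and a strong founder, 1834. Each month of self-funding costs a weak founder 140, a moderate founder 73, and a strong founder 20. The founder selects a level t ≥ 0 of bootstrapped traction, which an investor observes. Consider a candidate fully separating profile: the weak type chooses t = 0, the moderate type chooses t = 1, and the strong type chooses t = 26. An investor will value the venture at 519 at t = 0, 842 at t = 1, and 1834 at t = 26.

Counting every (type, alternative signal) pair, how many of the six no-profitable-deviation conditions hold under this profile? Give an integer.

5

Strong (own payoff 1834 − 20×26 = 1314): to t=0 gives 519 → no gain ✓; to t=1 gives 842 − 20×1 = 822 → no gain ✓.
Weak (own payoff 519): to t=1 gives 842 − 140×1 = 702 → profitable ✗; to t=26 gives 1834 − 140×26 = -1806 → no gain ✓.
Moderate (own payoff 842 − 73×1 = 769): to t=0 gives 519 → no gain ✓; to t=26 gives 1834 − 73×26 = -64 → no gain ✓.
5 of the 6 constraints hold; not an equilibrium.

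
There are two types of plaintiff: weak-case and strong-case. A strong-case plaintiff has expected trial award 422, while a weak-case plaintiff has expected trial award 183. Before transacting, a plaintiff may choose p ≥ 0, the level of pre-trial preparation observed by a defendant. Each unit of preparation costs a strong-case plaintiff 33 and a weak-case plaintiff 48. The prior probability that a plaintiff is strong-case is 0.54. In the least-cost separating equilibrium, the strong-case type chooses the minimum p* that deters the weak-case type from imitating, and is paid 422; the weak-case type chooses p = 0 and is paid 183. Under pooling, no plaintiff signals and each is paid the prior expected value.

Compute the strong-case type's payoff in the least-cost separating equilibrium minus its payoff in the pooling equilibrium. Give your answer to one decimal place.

Least-cost separating signal: p* solves 183 = 422 − 48·p*, so p* = (422 − 183)/48 ≈ 4.9792.
Strong-case type's separating payoff: 422 − 33 × p* = 422 − 33 × (422 − 183)/48 = 422 − 7887/48 ≈ 257.688.
Pooling payoff: 0.54 × 422 + 0.46 × 183 = 312.06.
Difference: 257.688 − 312.06 = -54.372, i.e. -54.4 to one decimal place.
The strong-case type would prefer the pooling outcome.

-54.4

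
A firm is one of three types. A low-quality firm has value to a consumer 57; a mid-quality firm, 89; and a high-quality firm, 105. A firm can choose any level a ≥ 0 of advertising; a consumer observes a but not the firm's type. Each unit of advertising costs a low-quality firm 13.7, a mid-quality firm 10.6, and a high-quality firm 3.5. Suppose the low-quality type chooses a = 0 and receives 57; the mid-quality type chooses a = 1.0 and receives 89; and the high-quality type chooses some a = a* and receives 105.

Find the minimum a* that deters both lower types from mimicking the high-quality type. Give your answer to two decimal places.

Mid-quality type (on-path payoff 89 − 10.6×1.0 = 78.4) won't mimic when 78.4 ≥ 105 − 10.6·a*, i.e. a* ≥ 2.51.
Low-quality type (on-path payoff 57) won't mimic when 57 ≥ 105 − 13.7·a*, i.e. a* ≥ 3.50.
Both must hold, so a* = max(3.50, 2.51) = 3.50. The low-quality type's constraint binds.

3.50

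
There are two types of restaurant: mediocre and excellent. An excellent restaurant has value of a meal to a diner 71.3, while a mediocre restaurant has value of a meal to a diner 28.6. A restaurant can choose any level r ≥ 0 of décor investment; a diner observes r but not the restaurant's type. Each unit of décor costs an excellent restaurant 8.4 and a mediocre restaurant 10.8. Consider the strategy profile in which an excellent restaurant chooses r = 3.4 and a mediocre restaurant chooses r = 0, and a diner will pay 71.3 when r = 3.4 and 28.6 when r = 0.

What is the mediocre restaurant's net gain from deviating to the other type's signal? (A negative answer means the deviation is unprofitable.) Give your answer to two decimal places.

Playing r = 0 the mediocre restaurant receives 28.6.
Deviating to r = 3.4 brings payment 71.3 at cost 10.8 × 3.4 = 36.72, netting 34.58.
Gain from deviating: 34.58 − 28.6 = 5.98.
The gain is positive, so the mediocre type's incentive-compatibility constraint is violated — this profile is not a separating equilibrium.

5.98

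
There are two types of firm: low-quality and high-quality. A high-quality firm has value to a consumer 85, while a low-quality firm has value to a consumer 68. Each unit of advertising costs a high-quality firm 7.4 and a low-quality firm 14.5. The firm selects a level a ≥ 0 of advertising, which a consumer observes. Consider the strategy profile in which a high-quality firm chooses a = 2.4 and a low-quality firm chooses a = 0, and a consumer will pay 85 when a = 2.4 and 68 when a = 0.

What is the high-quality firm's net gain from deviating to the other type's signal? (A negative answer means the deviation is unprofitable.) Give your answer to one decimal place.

0.8

Playing a = 2.4 the high-quality firm receives 85 − 7.4 × 2.4 = 67.24.
Deviating to a = 0 yields 68 instead.
Gain from deviating: 68 − 67.24 = 0.76, i.e. 0.8 to one decimal place.
The gain is positive, so the high-quality type's incentive-compatibility constraint is violated — this profile is not a separating equilibrium.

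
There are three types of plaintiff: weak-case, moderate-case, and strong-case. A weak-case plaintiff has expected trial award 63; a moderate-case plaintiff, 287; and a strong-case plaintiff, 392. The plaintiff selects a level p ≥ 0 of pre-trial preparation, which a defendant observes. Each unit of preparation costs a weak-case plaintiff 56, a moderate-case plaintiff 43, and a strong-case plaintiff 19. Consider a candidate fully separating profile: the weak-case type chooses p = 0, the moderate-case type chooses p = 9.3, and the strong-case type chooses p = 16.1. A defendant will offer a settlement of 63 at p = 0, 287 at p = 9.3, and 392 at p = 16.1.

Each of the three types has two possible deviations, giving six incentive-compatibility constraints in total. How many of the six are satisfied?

4

Weak-case (own payoff 63): to p=9.3 gives 287 − 56×9.3 = -233.8 → no gain ✓; to p=16.1 gives 392 − 56×16.1 = -509.6 → no gain ✓.
Moderate-case (own payoff 287 − 43×9.3 = -112.9): to p=0 gives 63 → profitable ✗; to p=16.1 gives 392 − 43×16.1 = -300.3 → no gain ✓.
Strong-case (own payoff 392 − 19×16.1 = 86.1): to p=0 gives 63 → no gain ✓; to p=9.3 gives 287 − 19×9.3 = 110.3 → profitable ✗.
4 of the 6 constraints hold; not an equilibrium.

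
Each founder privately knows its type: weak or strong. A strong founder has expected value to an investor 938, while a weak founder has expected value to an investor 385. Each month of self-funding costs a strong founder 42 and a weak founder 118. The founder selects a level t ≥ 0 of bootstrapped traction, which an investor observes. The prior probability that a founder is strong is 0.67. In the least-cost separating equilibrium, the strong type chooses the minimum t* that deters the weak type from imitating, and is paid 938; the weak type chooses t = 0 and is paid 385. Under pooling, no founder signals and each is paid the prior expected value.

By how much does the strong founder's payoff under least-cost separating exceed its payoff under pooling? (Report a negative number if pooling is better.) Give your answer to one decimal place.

Least-cost separating signal: t* solves 385 = 938 − 118·t*, so t* = (938 − 385)/118 ≈ 4.6864.
Strong type's separating payoff: 938 − 42 × t* = 938 − 42 × (938 − 385)/118 = 938 − 23226/118 ≈ 741.169.
Pooling payoff: 0.67 × 938 + 0.33 × 385 = 755.51.
Difference: 741.169 − 755.51 = -14.341, i.e. -14.3 to one decimal place.
The strong type would prefer the pooling outcome.

-14.3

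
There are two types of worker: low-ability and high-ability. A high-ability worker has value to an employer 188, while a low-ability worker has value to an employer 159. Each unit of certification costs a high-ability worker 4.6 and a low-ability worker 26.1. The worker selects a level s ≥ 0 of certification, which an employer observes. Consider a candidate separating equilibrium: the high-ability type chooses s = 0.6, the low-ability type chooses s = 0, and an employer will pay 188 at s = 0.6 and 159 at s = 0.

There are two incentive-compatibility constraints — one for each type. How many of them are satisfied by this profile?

1

High-ability type: signal → 188 − 4.6 × 0.6 = 185.24; deviate to 0 → 159. IC holds (185.24 ≥ 159).
Low-ability type: stay at 0 → 159; mimic → 188 − 26.1 × 0.6 = 172.34. IC fails (159 < 172.34).
1 of 2 constraints hold, so this profile is not an equilibrium.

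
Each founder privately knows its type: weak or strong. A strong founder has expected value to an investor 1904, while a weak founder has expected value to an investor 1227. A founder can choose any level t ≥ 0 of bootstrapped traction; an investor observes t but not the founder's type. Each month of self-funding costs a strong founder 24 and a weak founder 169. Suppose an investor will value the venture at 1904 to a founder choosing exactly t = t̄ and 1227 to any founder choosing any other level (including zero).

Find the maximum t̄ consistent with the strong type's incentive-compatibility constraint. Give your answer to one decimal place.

Choosing t̄ yields the strong type 1904 − 24·t̄; choosing zero yields 1227.
The strong type is indifferent at 1904 − 24·t̄ = 1227, i.e. t̄ = (1904 − 1227) / 24 ≈ 28.2.
For any t̄ above 28.2 the strong type would rather pool at zero, so separation collapses.

28.2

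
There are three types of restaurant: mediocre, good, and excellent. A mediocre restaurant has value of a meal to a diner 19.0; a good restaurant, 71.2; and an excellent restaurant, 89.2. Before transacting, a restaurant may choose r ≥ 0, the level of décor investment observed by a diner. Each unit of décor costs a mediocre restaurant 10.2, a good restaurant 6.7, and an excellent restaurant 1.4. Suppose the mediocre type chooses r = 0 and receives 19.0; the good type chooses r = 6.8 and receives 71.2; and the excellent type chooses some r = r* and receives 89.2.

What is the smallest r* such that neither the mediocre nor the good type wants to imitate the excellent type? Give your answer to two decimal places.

9.49

Mediocre type (on-path payoff 19.0) won't mimic when 19.0 ≥ 89.2 − 10.2·r*, i.e. r* ≥ 6.88.
Good type (on-path payoff 71.2 − 6.7×6.8 = 25.64) won't mimic when 25.64 ≥ 89.2 − 6.7·r*, i.e. r* ≥ 9.49.
Both must hold, so r* = max(6.88, 9.49) = 9.49. The good type's constraint binds.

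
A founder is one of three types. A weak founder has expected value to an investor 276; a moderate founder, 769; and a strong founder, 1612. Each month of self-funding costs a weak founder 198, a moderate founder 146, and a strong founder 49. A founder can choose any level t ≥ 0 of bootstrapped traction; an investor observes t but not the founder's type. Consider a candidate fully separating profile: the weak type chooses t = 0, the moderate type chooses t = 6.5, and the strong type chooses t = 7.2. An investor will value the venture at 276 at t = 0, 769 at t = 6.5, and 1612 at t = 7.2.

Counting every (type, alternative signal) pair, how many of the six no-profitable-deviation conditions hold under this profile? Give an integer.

Weak (own payoff 276): to t=6.5 gives 769 − 198×6.5 = -518 → no gain ✓; to t=7.2 gives 1612 − 198×7.2 = 186.4 → no gain ✓.
Strong (own payoff 1612 − 49×7.2 = 1259.2): to t=0 gives 276 → no gain ✓; to t=6.5 gives 769 − 49×6.5 = 450.5 → no gain ✓.
Moderate (own payoff 769 − 146×6.5 = -180): to t=0 gives 276 → profitable ✗; to t=7.2 gives 1612 − 146×7.2 = 560.8 → profitable ✗.
4 of the 6 constraints hold; not an equilibrium.

4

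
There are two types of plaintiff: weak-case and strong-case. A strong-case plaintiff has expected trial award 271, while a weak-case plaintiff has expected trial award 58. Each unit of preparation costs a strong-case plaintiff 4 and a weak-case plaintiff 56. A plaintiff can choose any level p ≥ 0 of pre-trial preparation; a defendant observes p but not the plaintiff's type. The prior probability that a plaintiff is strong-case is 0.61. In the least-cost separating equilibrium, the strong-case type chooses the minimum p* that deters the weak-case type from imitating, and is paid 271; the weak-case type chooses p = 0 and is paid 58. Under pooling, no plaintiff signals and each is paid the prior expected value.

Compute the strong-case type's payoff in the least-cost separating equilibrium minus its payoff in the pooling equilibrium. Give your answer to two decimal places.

67.86

Least-cost separating signal: p* solves 58 = 271 − 56·p*, so p* = (271 − 58)/56 ≈ 3.8036.
Strong-case type's separating payoff: 271 − 4 × p* = 271 − 4 × (271 − 58)/56 = 271 − 852/56 ≈ 255.7857.
Pooling payoff: 0.61 × 271 + 0.39 × 58 = 187.93.
Difference: 255.7857 − 187.93 = 67.8557, i.e. 67.86 to two decimal places.
The strong-case type prefers to separate.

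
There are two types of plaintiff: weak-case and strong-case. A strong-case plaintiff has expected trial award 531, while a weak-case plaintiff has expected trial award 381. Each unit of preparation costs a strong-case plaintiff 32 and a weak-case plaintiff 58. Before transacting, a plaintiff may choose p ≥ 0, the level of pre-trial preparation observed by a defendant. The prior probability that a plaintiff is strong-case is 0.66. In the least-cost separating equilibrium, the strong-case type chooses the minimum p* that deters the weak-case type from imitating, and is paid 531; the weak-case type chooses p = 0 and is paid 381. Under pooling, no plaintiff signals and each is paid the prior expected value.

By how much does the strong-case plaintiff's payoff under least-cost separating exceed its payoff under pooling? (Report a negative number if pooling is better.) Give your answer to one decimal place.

-31.8

Least-cost separating signal: p* solves 381 = 531 − 58·p*, so p* = (531 − 381)/58 ≈ 2.5862.
Strong-case type's separating payoff: 531 − 32 × p* = 531 − 32 × (531 − 381)/58 = 531 − 4800/58 ≈ 448.241.
Pooling payoff: 0.66 × 531 + 0.34 × 381 = 480.
Difference: 448.241 − 480 = -31.759, i.e. -31.8 to one decimal place.
The strong-case type would prefer the pooling outcome.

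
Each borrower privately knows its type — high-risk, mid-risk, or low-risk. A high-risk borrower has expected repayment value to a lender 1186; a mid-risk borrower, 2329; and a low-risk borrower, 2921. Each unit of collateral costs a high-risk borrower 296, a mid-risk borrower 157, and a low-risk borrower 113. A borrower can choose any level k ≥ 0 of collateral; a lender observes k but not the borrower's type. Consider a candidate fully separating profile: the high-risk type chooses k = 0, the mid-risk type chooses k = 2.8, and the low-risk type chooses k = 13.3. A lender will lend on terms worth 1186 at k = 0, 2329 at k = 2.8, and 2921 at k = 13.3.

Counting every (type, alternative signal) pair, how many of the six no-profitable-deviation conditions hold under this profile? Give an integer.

Low-risk (own payoff 2921 − 113×13.3 = 1418.1): to k=0 gives 1186 → no gain ✓; to k=2.8 gives 2329 − 113×2.8 = 2012.6 → profitable ✗.
High-risk (own payoff 1186): to k=2.8 gives 2329 − 296×2.8 = 1500.2 → profitable ✗; to k=13.3 gives 2921 − 296×13.3 = -1015.8 → no gain ✓.
Mid-risk (own payoff 2329 − 157×2.8 = 1889.4): to k=0 gives 1186 → no gain ✓; to k=13.3 gives 2921 − 157×13.3 = 832.9 → no gain ✓.
4 of the 6 constraints hold; not an equilibrium.

4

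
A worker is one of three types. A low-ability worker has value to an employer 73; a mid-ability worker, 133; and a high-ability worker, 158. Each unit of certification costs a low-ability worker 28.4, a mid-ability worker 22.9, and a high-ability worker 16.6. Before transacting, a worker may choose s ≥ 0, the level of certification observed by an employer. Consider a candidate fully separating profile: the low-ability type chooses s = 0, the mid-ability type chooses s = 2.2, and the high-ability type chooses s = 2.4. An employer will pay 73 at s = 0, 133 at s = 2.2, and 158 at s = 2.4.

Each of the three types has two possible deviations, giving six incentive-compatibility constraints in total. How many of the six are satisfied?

Low-ability (own payoff 73): to s=2.2 gives 133 − 28.4×2.2 = 70.52 → no gain ✓; to s=2.4 gives 158 − 28.4×2.4 = 89.84 → profitable ✗.
Mid-ability (own payoff 133 − 22.9×2.2 = 82.62): to s=0 gives 73 → no gain ✓; to s=2.4 gives 158 − 22.9×2.4 = 103.04 → profitable ✗.
High-ability (own payoff 158 − 16.6×2.4 = 118.16): to s=0 gives 73 → no gain ✓; to s=2.2 gives 133 − 16.6×2.2 = 96.48 → no gain ✓.
4 of the 6 constraints hold; not an equilibrium.

4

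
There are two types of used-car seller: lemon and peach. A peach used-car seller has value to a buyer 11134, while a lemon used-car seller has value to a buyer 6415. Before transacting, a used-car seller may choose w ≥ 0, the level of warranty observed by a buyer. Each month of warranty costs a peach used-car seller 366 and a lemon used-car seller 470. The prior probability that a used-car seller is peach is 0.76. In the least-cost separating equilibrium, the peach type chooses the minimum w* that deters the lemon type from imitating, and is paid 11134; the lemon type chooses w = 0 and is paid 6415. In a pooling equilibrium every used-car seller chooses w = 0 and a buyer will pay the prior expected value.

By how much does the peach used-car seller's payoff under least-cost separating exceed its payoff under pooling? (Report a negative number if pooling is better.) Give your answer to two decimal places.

-2542.24

Least-cost separating signal: w* solves 6415 = 11134 − 470·w*, so w* = (11134 − 6415)/470 ≈ 10.0404.
Peach type's separating payoff: 11134 − 366 × w* = 11134 − 366 × (11134 − 6415)/470 = 11134 − 1727154/470 ≈ 7459.2043.
Pooling payoff: 0.76 × 11134 + 0.24 × 6415 = 10001.44.
Difference: 7459.2043 − 10001.44 = -2542.2357, i.e. -2542.24 to two decimal places.
The peach type would prefer the pooling outcome.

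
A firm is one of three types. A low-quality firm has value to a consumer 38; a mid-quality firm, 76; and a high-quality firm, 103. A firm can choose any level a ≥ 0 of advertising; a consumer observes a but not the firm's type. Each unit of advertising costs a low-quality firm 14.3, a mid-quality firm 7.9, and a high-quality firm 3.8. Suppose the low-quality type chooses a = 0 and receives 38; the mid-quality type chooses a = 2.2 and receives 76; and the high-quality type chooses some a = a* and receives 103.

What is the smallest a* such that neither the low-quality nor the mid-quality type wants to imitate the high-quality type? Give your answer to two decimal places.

5.62

Mid-quality type (on-path payoff 76 − 7.9×2.2 = 58.62) won't mimic when 58.62 ≥ 103 − 7.9·a*, i.e. a* ≥ 5.62.
Low-quality type (on-path payoff 38) won't mimic when 38 ≥ 103 − 14.3·a*, i.e. a* ≥ 4.55.
Both must hold, so a* = max(4.55, 5.62) = 5.62. The mid-quality type's constraint binds.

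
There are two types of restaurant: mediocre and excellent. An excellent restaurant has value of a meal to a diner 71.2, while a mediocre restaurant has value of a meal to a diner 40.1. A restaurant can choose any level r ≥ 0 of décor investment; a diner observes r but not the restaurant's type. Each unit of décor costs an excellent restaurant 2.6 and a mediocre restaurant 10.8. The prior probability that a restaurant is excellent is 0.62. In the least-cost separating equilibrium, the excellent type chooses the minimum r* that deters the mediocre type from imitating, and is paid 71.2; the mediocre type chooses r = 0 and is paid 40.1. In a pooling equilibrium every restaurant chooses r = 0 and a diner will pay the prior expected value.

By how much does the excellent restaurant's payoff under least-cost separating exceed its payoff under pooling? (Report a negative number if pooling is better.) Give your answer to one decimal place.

4.3

Least-cost separating signal: r* solves 40.1 = 71.2 − 10.8·r*, so r* = (71.2 − 40.1)/10.8 ≈ 2.8796.
Excellent type's separating payoff: 71.2 − 2.6 × r* = 71.2 − 2.6 × (71.2 − 40.1)/10.8 = 71.2 − 80.86/10.8 ≈ 63.713.
Pooling payoff: 0.62 × 71.2 + 0.38 × 40.1 = 59.382.
Difference: 63.713 − 59.382 = 4.331, i.e. 4.3 to one decimal place.
The excellent type prefers to separate.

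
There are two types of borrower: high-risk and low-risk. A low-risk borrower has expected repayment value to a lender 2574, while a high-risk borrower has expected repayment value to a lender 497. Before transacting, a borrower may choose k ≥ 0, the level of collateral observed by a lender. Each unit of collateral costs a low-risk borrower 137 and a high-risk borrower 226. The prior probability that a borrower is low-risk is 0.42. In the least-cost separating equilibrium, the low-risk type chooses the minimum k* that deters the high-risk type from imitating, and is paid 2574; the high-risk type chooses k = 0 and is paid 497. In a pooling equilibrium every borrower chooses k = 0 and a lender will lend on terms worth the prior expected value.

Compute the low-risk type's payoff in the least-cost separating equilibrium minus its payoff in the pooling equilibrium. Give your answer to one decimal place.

-54.4

Least-cost separating signal: k* solves 497 = 2574 − 226·k*, so k* = (2574 − 497)/226 ≈ 9.1903.
Low-risk type's separating payoff: 2574 − 137 × k* = 2574 − 137 × (2574 − 497)/226 = 2574 − 284549/226 ≈ 1314.934.
Pooling payoff: 0.42 × 2574 + 0.58 × 497 = 1369.34.
Difference: 1314.934 − 1369.34 = -54.406, i.e. -54.4 to one decimal place.
The low-risk type would prefer the pooling outcome.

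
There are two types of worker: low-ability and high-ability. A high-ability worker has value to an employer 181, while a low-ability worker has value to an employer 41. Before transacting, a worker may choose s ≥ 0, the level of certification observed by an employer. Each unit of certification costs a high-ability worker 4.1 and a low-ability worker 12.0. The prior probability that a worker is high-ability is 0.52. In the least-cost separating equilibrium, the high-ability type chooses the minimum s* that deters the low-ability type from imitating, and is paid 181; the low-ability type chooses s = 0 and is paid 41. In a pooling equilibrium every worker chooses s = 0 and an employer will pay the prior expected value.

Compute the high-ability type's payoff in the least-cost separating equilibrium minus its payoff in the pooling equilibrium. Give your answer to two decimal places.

19.37

Least-cost separating signal: s* solves 41 = 181 − 12.0·s*, so s* = (181 − 41)/12.0 ≈ 11.6667.
High-ability type's separating payoff: 181 − 4.1 × s* = 181 − 4.1 × (181 − 41)/12.0 = 181 − 574/12.0 ≈ 133.1667.
Pooling payoff: 0.52 × 181 + 0.48 × 41 = 113.8.
Difference: 133.1667 − 113.8 = 19.3667, i.e. 19.37 to two decimal places.
The high-ability type prefers to separate.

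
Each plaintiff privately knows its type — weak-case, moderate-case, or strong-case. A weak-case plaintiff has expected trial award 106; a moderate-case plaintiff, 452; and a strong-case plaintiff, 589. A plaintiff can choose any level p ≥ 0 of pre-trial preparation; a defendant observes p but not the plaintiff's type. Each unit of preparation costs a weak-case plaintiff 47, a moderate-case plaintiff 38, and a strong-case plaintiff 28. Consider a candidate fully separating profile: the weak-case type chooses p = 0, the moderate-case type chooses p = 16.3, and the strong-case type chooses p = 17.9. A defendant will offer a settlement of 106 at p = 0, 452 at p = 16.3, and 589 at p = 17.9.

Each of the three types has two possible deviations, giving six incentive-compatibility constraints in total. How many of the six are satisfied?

3

Moderate-case (own payoff 452 − 38×16.3 = -167.4): to p=0 gives 106 → profitable ✗; to p=17.9 gives 589 − 38×17.9 = -91.2 → profitable ✗.
Strong-case (own payoff 589 − 28×17.9 = 87.8): to p=0 gives 106 → profitable ✗; to p=16.3 gives 452 − 28×16.3 = -4.4 → no gain ✓.
Weak-case (own payoff 106): to p=16.3 gives 452 − 47×16.3 = -314.1 → no gain ✓; to p=17.9 gives 589 − 47×17.9 = -252.3 → no gain ✓.
3 of the 6 constraints hold; not an equilibrium.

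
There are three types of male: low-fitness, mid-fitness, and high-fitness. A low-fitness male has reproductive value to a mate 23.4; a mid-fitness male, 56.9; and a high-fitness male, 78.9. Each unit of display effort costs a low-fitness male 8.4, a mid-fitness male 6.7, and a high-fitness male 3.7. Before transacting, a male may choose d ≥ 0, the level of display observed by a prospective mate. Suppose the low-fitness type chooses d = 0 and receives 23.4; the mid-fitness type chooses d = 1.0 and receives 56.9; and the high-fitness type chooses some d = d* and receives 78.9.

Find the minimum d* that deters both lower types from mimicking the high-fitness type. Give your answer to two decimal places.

6.61

Low-fitness type (on-path payoff 23.4) won't mimic when 23.4 ≥ 78.9 − 8.4·d*, i.e. d* ≥ 6.61.
Mid-fitness type (on-path payoff 56.9 − 6.7×1.0 = 50.2) won't mimic when 50.2 ≥ 78.9 − 6.7·d*, i.e. d* ≥ 4.28.
Both must hold, so d* = max(6.61, 4.28) = 6.61. The low-fitness type's constraint binds.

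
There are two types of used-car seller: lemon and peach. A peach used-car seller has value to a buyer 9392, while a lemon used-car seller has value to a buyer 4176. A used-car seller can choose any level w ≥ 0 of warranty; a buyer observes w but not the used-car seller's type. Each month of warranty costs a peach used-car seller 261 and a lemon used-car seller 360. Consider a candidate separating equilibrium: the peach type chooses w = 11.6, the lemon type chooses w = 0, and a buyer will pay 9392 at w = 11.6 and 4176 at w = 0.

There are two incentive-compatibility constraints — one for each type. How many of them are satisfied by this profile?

1

Lemon type: stay at 0 → 4176; mimic → 9392 − 360 × 11.6 = 5216. IC fails (4176 < 5216).
Peach type: signal → 9392 − 261 × 11.6 = 6364.4; deviate to 0 → 4176. IC holds (6364.4 ≥ 4176).
1 of 2 constraints hold, so this profile is not an equilibrium.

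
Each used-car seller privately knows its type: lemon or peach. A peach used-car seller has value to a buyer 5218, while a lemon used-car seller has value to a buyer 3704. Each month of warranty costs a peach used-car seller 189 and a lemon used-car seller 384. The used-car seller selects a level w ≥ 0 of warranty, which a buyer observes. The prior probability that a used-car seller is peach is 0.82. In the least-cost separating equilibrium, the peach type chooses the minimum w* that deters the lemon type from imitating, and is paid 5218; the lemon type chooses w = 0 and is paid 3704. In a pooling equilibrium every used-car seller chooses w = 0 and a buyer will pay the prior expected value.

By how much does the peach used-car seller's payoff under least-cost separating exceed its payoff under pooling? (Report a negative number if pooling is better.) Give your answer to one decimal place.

Least-cost separating signal: w* solves 3704 = 5218 − 384·w*, so w* = (5218 − 3704)/384 ≈ 3.9427.
Peach type's separating payoff: 5218 − 189 × w* = 5218 − 189 × (5218 − 3704)/384 = 5218 − 286146/384 ≈ 4472.828.
Pooling payoff: 0.82 × 5218 + 0.18 × 3704 = 4945.48.
Difference: 4472.828 − 4945.48 = -472.652, i.e. -472.7 to one decimal place.
The peach type would prefer the pooling outcome.

-472.7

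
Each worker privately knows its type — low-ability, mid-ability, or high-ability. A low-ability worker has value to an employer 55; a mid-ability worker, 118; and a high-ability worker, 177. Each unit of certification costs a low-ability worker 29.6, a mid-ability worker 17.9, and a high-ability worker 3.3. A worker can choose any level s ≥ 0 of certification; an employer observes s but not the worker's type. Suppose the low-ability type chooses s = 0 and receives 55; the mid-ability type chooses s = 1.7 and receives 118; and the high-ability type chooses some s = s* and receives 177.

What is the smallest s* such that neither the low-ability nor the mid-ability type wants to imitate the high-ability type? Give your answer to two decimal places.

Mid-ability type (on-path payoff 118 − 17.9×1.7 = 87.57) won't mimic when 87.57 ≥ 177 − 17.9·s*, i.e. s* ≥ 5.00.
Low-ability type (on-path payoff 55) won't mimic when 55 ≥ 177 − 29.6·s*, i.e. s* ≥ 4.12.
Both must hold, so s* = max(4.12, 5.00) = 5.00. The mid-ability type's constraint binds.

5.00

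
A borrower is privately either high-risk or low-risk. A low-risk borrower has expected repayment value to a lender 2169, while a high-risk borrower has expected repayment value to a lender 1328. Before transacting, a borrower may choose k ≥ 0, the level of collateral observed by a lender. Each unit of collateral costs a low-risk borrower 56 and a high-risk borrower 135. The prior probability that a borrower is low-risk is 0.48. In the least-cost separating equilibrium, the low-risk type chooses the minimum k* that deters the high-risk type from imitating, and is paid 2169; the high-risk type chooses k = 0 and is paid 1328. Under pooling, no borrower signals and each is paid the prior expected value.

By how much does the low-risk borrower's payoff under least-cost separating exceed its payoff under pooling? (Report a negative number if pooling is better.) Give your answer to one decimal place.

88.5

Least-cost separating signal: k* solves 1328 = 2169 − 135·k*, so k* = (2169 − 1328)/135 ≈ 6.2296.
Low-risk type's separating payoff: 2169 − 56 × k* = 2169 − 56 × (2169 − 1328)/135 = 2169 − 47096/135 ≈ 1820.141.
Pooling payoff: 0.48 × 2169 + 0.52 × 1328 = 1731.68.
Difference: 1820.141 − 1731.68 = 88.461, i.e. 88.5 to one decimal place.
The low-risk type prefers to separate.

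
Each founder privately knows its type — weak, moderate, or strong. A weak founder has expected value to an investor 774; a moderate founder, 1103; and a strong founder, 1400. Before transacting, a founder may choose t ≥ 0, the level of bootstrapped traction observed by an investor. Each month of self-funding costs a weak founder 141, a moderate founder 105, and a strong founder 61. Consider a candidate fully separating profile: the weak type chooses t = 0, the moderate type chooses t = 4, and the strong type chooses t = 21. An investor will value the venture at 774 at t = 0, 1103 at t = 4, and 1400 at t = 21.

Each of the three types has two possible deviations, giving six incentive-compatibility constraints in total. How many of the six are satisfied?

Weak (own payoff 774): to t=4 gives 1103 − 141×4 = 539 → no gain ✓; to t=21 gives 1400 − 141×21 = -1561 → no gain ✓.
Moderate (own payoff 1103 − 105×4 = 683): to t=0 gives 774 → profitable ✗; to t=21 gives 1400 − 105×21 = -805 → no gain ✓.
Strong (own payoff 1400 − 61×21 = 119): to t=0 gives 774 → profitable ✗; to t=4 gives 1103 − 61×4 = 859 → profitable ✗.
3 of the 6 constraints hold; not an equilibrium.

3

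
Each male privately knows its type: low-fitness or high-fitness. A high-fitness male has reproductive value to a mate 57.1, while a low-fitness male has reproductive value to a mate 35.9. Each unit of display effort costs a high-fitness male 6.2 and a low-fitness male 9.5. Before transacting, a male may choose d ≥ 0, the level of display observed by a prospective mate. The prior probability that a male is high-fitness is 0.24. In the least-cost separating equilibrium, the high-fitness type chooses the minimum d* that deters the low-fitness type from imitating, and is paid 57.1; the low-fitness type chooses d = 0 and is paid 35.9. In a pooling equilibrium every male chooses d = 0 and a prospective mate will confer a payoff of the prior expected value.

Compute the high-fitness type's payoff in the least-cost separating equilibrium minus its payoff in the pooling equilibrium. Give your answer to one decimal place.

2.3

Least-cost separating signal: d* solves 35.9 = 57.1 − 9.5·d*, so d* = (57.1 − 35.9)/9.5 ≈ 2.2316.
High-fitness type's separating payoff: 57.1 − 6.2 × d* = 57.1 − 6.2 × (57.1 − 35.9)/9.5 = 57.1 − 131.44/9.5 ≈ 43.264.
Pooling payoff: 0.24 × 57.1 + 0.76 × 35.9 = 40.988.
Difference: 43.264 − 40.988 = 2.276, i.e. 2.3 to one decimal place.
The high-fitness type prefers to separate.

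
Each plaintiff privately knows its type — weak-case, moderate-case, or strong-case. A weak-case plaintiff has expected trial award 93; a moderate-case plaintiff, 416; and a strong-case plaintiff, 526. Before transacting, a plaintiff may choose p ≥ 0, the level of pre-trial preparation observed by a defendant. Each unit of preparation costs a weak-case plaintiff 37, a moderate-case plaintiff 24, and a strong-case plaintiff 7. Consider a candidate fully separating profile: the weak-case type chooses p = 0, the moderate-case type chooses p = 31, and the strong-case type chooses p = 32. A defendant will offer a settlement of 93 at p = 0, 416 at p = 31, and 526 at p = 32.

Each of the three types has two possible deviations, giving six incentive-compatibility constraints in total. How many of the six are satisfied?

4

Moderate-case (own payoff 416 − 24×31 = -328): to p=0 gives 93 → profitable ✗; to p=32 gives 526 − 24×32 = -242 → profitable ✗.
Weak-case (own payoff 93): to p=31 gives 416 − 37×31 = -731 → no gain ✓; to p=32 gives 526 − 37×32 = -658 → no gain ✓.
Strong-case (own payoff 526 − 7×32 = 302): to p=0 gives 93 → no gain ✓; to p=31 gives 416 − 7×31 = 199 → no gain ✓.
4 of the 6 constraints hold; not an equilibrium.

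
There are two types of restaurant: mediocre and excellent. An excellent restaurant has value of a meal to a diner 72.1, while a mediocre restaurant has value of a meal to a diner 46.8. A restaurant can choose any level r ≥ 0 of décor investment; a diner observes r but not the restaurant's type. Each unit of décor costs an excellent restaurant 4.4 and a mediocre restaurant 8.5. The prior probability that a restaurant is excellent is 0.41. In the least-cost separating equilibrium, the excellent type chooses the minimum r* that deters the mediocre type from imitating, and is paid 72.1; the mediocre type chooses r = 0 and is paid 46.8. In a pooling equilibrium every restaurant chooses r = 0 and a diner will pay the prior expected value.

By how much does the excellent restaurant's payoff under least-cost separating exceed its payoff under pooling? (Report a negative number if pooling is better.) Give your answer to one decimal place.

1.8

Least-cost separating signal: r* solves 46.8 = 72.1 − 8.5·r*, so r* = (72.1 − 46.8)/8.5 ≈ 2.9765.
Excellent type's separating payoff: 72.1 − 4.4 × r* = 72.1 − 4.4 × (72.1 − 46.8)/8.5 = 72.1 − 111.32/8.5 ≈ 59.004.
Pooling payoff: 0.41 × 72.1 + 0.59 × 46.8 = 57.173.
Difference: 59.004 − 57.173 = 1.831, i.e. 1.8 to one decimal place.
The excellent type prefers to separate.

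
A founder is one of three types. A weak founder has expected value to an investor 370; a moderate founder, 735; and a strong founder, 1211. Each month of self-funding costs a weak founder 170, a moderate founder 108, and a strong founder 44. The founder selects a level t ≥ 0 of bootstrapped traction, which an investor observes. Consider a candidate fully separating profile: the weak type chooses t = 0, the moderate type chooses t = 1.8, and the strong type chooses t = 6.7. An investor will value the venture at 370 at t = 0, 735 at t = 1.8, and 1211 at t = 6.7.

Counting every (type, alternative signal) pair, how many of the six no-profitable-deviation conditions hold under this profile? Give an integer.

Weak (own payoff 370): to t=1.8 gives 735 − 170×1.8 = 429 → profitable ✗; to t=6.7 gives 1211 − 170×6.7 = 72 → no gain ✓.
Strong (own payoff 1211 − 44×6.7 = 916.2): to t=0 gives 370 → no gain ✓; to t=1.8 gives 735 − 44×1.8 = 655.8 → no gain ✓.
Moderate (own payoff 735 − 108×1.8 = 540.6): to t=0 gives 370 → no gain ✓; to t=6.7 gives 1211 − 108×6.7 = 487.4 → no gain ✓.
5 of the 6 constraints hold; not an equilibrium.

5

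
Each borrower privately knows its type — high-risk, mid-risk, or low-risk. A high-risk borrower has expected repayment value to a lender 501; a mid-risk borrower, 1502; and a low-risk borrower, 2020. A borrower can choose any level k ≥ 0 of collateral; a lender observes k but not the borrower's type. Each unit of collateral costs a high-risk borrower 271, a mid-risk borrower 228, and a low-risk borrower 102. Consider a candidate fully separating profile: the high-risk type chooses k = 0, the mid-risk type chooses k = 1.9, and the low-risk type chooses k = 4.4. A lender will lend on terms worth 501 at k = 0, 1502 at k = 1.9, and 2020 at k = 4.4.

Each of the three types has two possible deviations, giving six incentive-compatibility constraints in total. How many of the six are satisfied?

High-risk (own payoff 501): to k=1.9 gives 1502 − 271×1.9 = 987.1 → profitable ✗; to k=4.4 gives 2020 − 271×4.4 = 827.6 → profitable ✗.
Mid-risk (own payoff 1502 − 228×1.9 = 1068.8): to k=0 gives 501 → no gain ✓; to k=4.4 gives 2020 − 228×4.4 = 1016.8 → no gain ✓.
Low-risk (own payoff 2020 − 102×4.4 = 1571.2): to k=0 gives 501 → no gain ✓; to k=1.9 gives 1502 − 102×1.9 = 1308.2 → no gain ✓.
4 of the 6 constraints hold; not an equilibrium.

4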